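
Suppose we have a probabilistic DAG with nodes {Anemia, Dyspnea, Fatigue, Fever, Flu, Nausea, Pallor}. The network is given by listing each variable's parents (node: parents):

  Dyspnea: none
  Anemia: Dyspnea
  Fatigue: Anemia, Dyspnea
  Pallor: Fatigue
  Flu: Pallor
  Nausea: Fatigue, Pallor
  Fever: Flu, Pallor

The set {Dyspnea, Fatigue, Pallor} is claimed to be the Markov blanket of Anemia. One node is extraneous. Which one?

Pallor

Recall MB(v) = parents ∪ children ∪ spouses, where spouses are the other parents of v's children.
Anemia's children: Fatigue.
Pa(Anemia) = {Dyspnea}.
Co-parents of Anemia (other parents of its children):
  parents(Fatigue) \ {Anemia} = {Dyspnea}.
MB(Anemia) = {Dyspnea, Fatigue}.
Pallor is neither a parent, child, nor co-parent of Anemia, so it does not belong.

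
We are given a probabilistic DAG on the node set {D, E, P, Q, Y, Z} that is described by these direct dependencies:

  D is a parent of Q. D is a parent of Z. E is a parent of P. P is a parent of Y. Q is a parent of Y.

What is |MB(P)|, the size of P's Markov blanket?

P's parents: E.
Children of P: Y.
Other parents of P's children:
  Y's other parent is Q.
MB(P) = {E, Q, Y}, which has 3 nodes.

3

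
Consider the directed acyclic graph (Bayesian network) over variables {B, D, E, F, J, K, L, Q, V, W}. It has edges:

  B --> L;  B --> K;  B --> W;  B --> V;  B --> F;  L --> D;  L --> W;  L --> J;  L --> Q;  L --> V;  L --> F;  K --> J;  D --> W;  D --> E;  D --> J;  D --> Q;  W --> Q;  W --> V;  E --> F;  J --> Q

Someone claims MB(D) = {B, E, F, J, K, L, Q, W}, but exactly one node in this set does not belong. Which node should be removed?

The Markov blanket of a node is its parents, its children, and the other parents of its children.
Pa(D) = {L}.
Children of D: E, J, Q, W.
Co-parents of D (other parents of its children):
  W also has parents B, L.
  E has no other parent.
  J also has parents K, L.
  Q's other parents are J, L, W.
MB(D) = {B, E, J, K, L, Q, W}.
F is neither a parent, child, nor co-parent of D, so it does not belong.

F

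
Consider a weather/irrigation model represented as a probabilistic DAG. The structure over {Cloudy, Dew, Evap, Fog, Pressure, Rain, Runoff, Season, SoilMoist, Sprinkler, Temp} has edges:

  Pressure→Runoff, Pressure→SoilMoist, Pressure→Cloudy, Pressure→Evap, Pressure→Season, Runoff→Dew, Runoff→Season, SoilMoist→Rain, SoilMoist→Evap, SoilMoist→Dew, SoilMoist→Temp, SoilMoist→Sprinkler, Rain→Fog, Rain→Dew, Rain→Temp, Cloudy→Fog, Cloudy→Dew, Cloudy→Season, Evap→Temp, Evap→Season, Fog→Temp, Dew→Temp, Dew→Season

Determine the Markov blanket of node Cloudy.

Cloudy's parents: Pressure.
Ch(Cloudy) = {Dew, Fog, Season}.
Parents of each child, excluding Cloudy:
  Fog: Rain
  Dew: Rain, Runoff, SoilMoist
  Season: Dew, Evap, Pressure, Runoff
Taking the union gives {Dew, Evap, Fog, Pressure, Rain, Runoff, Season, SoilMoist}.

{Dew, Evap, Fog, Pressure, Rain, Runoff, Season, SoilMoist}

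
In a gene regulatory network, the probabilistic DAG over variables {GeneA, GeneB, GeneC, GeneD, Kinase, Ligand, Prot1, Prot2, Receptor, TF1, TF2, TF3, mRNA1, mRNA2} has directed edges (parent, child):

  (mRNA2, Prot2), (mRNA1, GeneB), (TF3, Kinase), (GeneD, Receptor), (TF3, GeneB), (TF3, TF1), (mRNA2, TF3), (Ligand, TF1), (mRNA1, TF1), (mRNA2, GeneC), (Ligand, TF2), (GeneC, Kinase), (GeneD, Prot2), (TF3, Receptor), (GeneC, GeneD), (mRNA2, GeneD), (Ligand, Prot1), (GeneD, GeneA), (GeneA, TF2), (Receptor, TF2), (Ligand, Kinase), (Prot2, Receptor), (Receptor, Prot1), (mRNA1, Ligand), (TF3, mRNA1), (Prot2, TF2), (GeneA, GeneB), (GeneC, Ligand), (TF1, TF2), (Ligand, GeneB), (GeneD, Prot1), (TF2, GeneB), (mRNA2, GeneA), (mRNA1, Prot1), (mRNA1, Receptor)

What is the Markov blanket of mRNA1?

Recall MB(v) = parents ∪ children ∪ spouses, where spouses are the other parents of v's children.
mRNA1 has parent TF3.
Children of mRNA1: GeneB, Ligand, Prot1, Receptor, TF1.
Other parents of mRNA1's children:
  Ligand also has parent GeneC.
  Receptor's other parents are GeneD, Prot2, TF3.
  Prot1 also has parents GeneD, Ligand, Receptor.
  TF1 also has parents Ligand, TF3.
  parents(GeneB) \ {mRNA1} = {GeneA, Ligand, TF2, TF3}.
Union: {TF3} ∪ {GeneB, Ligand, Prot1, Receptor, TF1} ∪ {GeneA, GeneC, GeneD, Ligand, Prot2, Receptor, TF2, TF3} = {GeneA, GeneB, GeneC, GeneD, Ligand, Prot1, Prot2, Receptor, TF1, TF2, TF3}.

{GeneA, GeneB, GeneC, GeneD, Ligand, Prot1, Prot2, Receptor, TF1, TF2, TF3}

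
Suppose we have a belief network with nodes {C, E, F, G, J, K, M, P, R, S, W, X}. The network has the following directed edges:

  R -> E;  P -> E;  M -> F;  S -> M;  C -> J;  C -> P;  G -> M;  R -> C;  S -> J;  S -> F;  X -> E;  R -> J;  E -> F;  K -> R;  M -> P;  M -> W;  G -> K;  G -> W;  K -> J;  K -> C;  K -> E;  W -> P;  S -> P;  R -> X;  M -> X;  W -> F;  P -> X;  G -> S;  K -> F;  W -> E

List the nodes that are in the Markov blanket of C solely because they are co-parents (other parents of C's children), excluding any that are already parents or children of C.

{M, S, W}

Children of C: J, P.
  P also has parents M, S, W.
  J also has parents K, R, S.
Excluding nodes already adjacent to C (J, K, P, R), the co-parent-only contribution is {M, S, W}.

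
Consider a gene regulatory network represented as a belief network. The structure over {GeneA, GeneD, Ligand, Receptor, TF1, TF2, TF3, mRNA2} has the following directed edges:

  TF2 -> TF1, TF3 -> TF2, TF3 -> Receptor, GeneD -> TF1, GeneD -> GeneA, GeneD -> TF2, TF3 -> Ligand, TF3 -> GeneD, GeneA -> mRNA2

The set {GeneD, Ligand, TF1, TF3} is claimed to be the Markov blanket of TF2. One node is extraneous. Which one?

By definition, MB(TF2) is built from TF2's parents, TF2's children, and the co-parents of TF2.
TF2 has parents GeneD, TF3.
Ch(TF2) = {TF1}.
Co-parents of TF2 (other parents of its children):
  parents(TF1) \ {TF2} = {GeneD}.
MB(TF2) = {GeneD, TF1, TF3}.
Ligand is neither a parent, child, nor co-parent of TF2, so it does not belong.

Ligand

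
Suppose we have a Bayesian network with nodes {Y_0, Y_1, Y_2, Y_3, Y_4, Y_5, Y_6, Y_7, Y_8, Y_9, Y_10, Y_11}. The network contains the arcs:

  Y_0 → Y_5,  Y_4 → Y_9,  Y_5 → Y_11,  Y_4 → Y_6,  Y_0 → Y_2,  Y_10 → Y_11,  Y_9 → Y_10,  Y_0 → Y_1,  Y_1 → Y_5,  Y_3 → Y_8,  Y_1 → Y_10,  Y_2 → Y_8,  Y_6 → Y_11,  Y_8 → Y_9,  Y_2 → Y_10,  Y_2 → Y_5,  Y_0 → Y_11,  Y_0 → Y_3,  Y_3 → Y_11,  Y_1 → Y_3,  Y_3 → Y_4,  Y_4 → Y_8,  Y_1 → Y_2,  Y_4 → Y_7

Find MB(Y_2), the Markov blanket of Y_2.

{Y_0, Y_1, Y_3, Y_4, Y_5, Y_8, Y_9, Y_10}

By definition, MB(Y_2) is built from Y_2's parents, Y_2's children, and the co-parents of Y_2.
Pa(Y_2) = {Y_0, Y_1}.
Ch(Y_2) = {Y_5, Y_8, Y_10}.
Other parents of Y_2's children:
  Y_5 also has parents Y_0, Y_1.
  Y_8's other parents are Y_3, Y_4.
  Y_10 also has parents Y_1, Y_9.
So the Markov blanket of Y_2 is {Y_0, Y_1, Y_3, Y_4, Y_5, Y_8, Y_9, Y_10}.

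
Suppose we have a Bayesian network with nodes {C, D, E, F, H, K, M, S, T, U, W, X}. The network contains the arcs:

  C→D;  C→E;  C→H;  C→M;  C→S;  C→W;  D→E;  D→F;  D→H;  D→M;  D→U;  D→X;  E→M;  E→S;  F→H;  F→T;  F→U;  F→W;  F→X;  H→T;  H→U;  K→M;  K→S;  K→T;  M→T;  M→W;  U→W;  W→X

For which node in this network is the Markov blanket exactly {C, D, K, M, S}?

E

The target node must have every member of {C, D, K, M, S} as a parent, child, or co-parent, and no others.
Parents of E: C, D; children: M, S; co-parents: C, D, K.
These exactly cover the given set, so the node is E.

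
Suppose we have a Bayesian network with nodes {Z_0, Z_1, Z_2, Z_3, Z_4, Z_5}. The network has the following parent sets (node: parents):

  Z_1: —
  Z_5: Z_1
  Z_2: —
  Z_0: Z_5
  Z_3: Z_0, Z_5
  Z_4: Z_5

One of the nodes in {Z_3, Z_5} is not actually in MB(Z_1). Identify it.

By definition, MB(Z_1) is built from Z_1's parents, Z_1's children, and the co-parents of Z_1.
Children of Z_1: Z_5.
Z_1's parents: none.
For each child, the remaining parents (spouses of Z_1):
  Z_5: —
MB(Z_1) = {Z_5}.
Z_3 is neither a parent, child, nor co-parent of Z_1, so it does not belong.

Z_3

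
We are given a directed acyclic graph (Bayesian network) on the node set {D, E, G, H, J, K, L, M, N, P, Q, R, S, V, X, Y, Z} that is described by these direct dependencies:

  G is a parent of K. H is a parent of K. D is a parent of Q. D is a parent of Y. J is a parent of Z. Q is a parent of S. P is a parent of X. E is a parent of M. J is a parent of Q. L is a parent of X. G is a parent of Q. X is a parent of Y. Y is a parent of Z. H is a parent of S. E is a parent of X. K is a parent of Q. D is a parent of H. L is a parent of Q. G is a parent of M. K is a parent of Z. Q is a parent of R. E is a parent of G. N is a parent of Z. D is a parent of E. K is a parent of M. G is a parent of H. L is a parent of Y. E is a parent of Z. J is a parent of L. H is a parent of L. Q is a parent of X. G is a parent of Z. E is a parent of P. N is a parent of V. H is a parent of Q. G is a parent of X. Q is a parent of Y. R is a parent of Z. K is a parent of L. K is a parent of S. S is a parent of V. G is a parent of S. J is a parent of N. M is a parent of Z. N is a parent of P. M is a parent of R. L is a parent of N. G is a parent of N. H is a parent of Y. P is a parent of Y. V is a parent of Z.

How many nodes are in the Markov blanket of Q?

Parents of Q: D, G, H, J, K, L.
Q's children: R, S, X, Y.
Co-parents of Q (other parents of its children):
  R: M
  S: G, H, K
  X: E, G, L, P
  Y: D, H, L, P, X
MB(Q) = {D, E, G, H, J, K, L, M, P, R, S, X, Y}, which has 13 nodes.

13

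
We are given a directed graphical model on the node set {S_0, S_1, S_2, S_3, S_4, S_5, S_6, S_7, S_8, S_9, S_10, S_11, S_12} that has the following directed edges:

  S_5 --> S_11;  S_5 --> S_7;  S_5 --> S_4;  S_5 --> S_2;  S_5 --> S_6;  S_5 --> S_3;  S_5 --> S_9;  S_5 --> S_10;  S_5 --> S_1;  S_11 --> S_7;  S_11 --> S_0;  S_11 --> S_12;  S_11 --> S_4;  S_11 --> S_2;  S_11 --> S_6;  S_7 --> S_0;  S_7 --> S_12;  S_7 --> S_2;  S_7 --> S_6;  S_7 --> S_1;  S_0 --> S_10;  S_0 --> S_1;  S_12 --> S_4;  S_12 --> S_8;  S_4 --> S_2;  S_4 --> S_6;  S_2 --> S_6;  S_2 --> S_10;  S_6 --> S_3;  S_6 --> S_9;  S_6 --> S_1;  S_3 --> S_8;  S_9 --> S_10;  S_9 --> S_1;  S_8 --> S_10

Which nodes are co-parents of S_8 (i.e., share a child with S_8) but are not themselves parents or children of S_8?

{S_0, S_2, S_5, S_9}

Children of S_8: S_10.
  parents(S_10) \ {S_8} = {S_0, S_2, S_5, S_9}.
Excluding nodes already adjacent to S_8 (S_3, S_10, S_12), the co-parent-only contribution is {S_0, S_2, S_5, S_9}.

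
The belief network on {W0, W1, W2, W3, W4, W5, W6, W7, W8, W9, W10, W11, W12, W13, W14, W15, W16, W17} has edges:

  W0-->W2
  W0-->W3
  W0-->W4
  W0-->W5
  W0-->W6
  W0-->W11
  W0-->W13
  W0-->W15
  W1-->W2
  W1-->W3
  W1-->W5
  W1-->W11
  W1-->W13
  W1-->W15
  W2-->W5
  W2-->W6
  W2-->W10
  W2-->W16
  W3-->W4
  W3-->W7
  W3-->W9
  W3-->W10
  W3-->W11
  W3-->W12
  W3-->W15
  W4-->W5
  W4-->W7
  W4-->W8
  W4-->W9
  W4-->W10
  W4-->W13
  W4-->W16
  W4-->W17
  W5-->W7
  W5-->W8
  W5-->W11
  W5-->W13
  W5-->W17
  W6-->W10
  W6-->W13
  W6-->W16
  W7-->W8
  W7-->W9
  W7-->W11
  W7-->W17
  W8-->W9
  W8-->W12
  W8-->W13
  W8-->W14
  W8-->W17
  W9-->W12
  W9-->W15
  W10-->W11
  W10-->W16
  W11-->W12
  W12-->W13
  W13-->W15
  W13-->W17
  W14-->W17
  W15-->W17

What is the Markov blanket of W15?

{W0, W1, W3, W4, W5, W7, W8, W9, W13, W14, W17}

A node's Markov blanket = Pa ∪ Ch ∪ (parents of Ch other than the node itself).
W15 has parents W0, W1, W3, W9, W13.
W15 has child W17.
Other parents of W15's children:
  W17 also has parents W4, W5, W7, W8, W13, W14.
Union: {W0, W1, W3, W9, W13} ∪ {W17} ∪ {W4, W5, W7, W8, W13, W14} = {W0, W1, W3, W4, W5, W7, W8, W9, W13, W14, W17}.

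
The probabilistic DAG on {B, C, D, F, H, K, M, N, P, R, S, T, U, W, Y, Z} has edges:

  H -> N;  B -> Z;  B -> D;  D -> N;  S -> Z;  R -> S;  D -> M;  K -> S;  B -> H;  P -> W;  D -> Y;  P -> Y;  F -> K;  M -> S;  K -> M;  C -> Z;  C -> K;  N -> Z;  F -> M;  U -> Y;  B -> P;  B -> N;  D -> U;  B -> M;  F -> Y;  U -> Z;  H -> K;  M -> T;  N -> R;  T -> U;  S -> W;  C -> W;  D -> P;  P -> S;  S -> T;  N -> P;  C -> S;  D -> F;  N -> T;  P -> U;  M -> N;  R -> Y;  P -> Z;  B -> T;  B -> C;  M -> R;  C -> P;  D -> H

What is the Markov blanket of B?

{C, D, F, H, K, M, N, P, S, T, U, Z}

By definition, MB(B) is built from B's parents, B's children, and the co-parents of B.
Ch(B) = {C, D, H, M, N, P, T, Z}.
B's parents: none.
Parents of each child, excluding B:
  C has no other parent.
  D has no other parent.
  parents(H) \ {B} = {D}.
  parents(M) \ {B} = {D, F, K}.
  N also has parents D, H, M.
  parents(P) \ {B} = {C, D, N}.
  parents(T) \ {B} = {M, N, S}.
  Z's other parents are C, N, P, S, U.
So the Markov blanket of B is {C, D, F, H, K, M, N, P, S, T, U, Z}.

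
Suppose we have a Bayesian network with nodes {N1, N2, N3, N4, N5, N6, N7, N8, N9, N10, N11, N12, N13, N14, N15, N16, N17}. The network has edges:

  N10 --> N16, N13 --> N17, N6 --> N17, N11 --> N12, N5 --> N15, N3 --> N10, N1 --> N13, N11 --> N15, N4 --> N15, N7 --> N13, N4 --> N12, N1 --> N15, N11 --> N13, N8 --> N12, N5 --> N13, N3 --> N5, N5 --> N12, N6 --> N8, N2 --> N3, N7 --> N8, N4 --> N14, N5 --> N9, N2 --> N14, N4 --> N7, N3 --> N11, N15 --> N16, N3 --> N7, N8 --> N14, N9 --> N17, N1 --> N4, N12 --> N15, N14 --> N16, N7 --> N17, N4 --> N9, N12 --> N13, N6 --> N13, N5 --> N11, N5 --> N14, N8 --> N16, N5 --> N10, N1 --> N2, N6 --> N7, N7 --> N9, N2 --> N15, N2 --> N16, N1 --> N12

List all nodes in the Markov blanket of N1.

Parents of N1: none.
Children of N1: N2, N4, N12, N13, N15.
Co-parents of N1 (other parents of its children):
  N2 has no other parent.
  N4 has no other parent.
  N12 also has parents N4, N5, N8, N11.
  N13 also has parents N5, N6, N7, N11, N12.
  N15 also has parents N2, N4, N5, N11, N12.
So the Markov blanket of N1 is {N2, N4, N5, N6, N7, N8, N11, N12, N13, N15}.

{N2, N4, N5, N6, N7, N8, N11, N12, N13, N15}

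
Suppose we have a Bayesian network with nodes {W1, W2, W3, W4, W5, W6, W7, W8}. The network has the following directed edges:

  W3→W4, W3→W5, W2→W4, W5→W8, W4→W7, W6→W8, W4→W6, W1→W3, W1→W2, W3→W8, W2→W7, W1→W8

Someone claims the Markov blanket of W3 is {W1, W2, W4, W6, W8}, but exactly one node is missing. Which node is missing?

A node's Markov blanket = Pa ∪ Ch ∪ (parents of Ch other than the node itself).
W3 has parent W1.
Ch(W3) = {W4, W5, W8}.
Other parents of W3's children:
  W4's other parent is W2.
  W5 has no other parent.
  W8 also has parents W1, W5, W6.
MB(W3) = {W1, W2, W4, W5, W6, W8}.
Comparing with the claimed set, W5 is missing.

W5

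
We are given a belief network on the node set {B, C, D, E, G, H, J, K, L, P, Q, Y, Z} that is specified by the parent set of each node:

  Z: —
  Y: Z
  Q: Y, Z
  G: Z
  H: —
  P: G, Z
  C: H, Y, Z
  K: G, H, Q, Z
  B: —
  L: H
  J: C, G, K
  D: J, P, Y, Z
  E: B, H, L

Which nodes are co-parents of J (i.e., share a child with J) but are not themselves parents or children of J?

{P, Y, Z}

Children of J: D.
  D's other parents are P, Y, Z.
Excluding nodes already adjacent to J (C, D, G, K), the co-parent-only contribution is {P, Y, Z}.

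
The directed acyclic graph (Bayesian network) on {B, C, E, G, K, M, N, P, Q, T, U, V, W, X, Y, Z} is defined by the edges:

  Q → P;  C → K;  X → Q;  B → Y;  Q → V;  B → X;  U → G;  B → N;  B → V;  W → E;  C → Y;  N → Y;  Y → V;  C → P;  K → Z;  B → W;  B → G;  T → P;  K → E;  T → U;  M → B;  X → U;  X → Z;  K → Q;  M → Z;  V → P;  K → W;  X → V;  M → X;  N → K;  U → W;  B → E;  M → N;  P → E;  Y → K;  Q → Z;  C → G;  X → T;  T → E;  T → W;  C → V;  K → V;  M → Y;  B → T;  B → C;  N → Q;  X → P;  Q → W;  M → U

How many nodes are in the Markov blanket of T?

Ch(T) = {E, P, U, W}.
T has parents B, X.
For each child, the remaining parents (spouses of T):
  parents(U) \ {T} = {M, X}.
  parents(P) \ {T} = {C, Q, V, X}.
  W's other parents are B, K, Q, U.
  E also has parents B, K, P, W.
MB(T) = {B, C, E, K, M, P, Q, U, V, W, X}, which has 11 nodes.

11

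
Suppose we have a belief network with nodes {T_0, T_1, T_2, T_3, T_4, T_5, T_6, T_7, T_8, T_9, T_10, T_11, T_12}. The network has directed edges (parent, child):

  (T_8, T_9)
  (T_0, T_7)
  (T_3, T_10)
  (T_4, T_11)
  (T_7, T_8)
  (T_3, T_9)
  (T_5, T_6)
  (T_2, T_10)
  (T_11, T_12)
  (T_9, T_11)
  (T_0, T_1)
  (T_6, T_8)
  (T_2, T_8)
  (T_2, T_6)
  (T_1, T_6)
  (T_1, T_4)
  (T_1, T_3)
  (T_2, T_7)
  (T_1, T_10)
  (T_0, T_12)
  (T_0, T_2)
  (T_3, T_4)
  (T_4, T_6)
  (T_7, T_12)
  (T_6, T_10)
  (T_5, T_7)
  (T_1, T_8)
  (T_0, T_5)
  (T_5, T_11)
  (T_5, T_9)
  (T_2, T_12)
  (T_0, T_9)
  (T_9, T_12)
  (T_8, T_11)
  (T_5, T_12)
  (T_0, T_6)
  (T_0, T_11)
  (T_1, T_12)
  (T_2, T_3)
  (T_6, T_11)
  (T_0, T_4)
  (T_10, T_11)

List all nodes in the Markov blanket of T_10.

A node's Markov blanket = Pa ∪ Ch ∪ (parents of Ch other than the node itself).
Ch(T_10) = {T_11}.
Pa(T_10) = {T_1, T_2, T_3, T_6}.
Co-parents of T_10 (other parents of its children):
  T_11: T_0, T_4, T_5, T_6, T_8, T_9
So the Markov blanket of T_10 is {T_0, T_1, T_2, T_3, T_4, T_5, T_6, T_8, T_9, T_11}.

{T_0, T_1, T_2, T_3, T_4, T_5, T_6, T_8, T_9, T_11}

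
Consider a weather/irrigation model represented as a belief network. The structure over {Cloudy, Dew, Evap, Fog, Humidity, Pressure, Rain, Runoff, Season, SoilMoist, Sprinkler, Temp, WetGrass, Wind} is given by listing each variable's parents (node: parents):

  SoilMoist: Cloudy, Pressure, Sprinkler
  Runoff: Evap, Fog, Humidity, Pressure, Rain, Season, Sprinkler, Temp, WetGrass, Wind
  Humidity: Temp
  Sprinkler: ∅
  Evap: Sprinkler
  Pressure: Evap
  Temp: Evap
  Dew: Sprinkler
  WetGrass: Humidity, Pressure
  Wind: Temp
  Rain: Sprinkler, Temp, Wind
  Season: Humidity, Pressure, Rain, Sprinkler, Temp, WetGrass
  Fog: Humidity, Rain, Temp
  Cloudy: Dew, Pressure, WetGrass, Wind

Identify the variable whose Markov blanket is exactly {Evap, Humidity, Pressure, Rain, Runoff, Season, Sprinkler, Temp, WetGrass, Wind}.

The target node must have every member of {Evap, Humidity, Pressure, Rain, Runoff, Season, Sprinkler, Temp, WetGrass, Wind} as a parent, child, or co-parent, and no others.
Parents of Fog: Humidity, Rain, Temp; children: Runoff; co-parents: Evap, Humidity, Pressure, Rain, Season, Sprinkler, Temp, WetGrass, Wind.
These exactly cover the given set, so the node is Fog.

Fog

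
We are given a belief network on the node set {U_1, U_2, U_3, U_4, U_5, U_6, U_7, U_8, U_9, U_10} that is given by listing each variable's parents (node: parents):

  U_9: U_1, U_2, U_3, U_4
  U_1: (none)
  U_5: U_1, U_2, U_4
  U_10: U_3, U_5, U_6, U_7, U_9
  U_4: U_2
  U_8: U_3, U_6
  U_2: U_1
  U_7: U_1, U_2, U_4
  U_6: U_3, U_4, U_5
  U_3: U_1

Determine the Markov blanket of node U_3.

{U_1, U_2, U_4, U_5, U_6, U_7, U_8, U_9, U_10}

U_3 has parent U_1.
Children of U_3: U_6, U_8, U_9, U_10.
Co-parents of U_3 (other parents of its children):
  parents(U_6) \ {U_3} = {U_4, U_5}.
  U_8 also has parent U_6.
  U_9's other parents are U_1, U_2, U_4.
  parents(U_10) \ {U_3} = {U_5, U_6, U_7, U_9}.
MB(U_3) = {U_1, U_2, U_4, U_5, U_6, U_7, U_8, U_9, U_10}.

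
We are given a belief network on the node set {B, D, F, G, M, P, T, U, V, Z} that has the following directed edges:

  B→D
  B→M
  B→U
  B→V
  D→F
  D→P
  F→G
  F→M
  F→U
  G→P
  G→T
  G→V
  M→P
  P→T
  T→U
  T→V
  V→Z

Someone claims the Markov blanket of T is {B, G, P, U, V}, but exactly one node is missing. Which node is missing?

F

Children of T: U, V.
Pa(T) = {G, P}.
Other parents of T's children:
  U's other parents are B, F.
  V's other parents are B, G.
MB(T) = {B, F, G, P, U, V}.
Comparing with the claimed set, F is missing.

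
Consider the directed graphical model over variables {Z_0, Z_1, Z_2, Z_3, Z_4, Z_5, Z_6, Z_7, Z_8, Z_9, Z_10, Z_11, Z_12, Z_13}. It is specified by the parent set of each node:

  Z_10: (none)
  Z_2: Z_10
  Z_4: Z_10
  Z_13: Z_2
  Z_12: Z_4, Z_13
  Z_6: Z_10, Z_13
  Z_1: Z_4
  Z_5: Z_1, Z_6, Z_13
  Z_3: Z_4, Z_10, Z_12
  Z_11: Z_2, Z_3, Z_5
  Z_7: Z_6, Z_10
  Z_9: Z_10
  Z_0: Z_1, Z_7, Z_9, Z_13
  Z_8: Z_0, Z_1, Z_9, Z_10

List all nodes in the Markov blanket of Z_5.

{Z_1, Z_2, Z_3, Z_6, Z_11, Z_13}

A node's Markov blanket = Pa ∪ Ch ∪ (parents of Ch other than the node itself).
Pa(Z_5) = {Z_1, Z_6, Z_13}.
Z_5's children: Z_11.
Other parents of Z_5's children:
  Z_11: Z_2, Z_3
So the Markov blanket of Z_5 is {Z_1, Z_2, Z_3, Z_6, Z_11, Z_13}.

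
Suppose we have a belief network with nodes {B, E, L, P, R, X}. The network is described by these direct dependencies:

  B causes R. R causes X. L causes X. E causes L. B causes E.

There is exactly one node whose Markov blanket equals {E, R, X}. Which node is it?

The target node must have every member of {E, R, X} as a parent, child, or co-parent, and no others.
Parents of L: E; children: X; co-parents: R.
These exactly cover the given set, so the node is L.

L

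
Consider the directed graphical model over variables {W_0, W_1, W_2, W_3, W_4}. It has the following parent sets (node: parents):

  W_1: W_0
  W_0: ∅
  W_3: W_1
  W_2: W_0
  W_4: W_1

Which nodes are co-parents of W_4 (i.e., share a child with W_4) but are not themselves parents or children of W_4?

W_4 has no children, so it has no co-parents. The set is empty.

{}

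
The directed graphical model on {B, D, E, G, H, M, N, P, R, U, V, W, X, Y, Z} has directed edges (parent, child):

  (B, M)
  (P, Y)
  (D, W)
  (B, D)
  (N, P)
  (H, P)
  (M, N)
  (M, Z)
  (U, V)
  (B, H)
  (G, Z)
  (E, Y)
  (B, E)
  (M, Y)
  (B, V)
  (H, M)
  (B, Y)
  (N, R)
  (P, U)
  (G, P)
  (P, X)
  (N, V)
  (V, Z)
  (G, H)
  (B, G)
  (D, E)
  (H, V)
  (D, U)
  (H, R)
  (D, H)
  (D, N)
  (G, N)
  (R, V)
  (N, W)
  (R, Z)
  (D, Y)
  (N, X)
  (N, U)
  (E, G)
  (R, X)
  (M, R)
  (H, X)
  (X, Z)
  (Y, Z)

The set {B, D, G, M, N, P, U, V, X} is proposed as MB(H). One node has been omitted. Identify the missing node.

R

H's parents: B, D, G.
Ch(H) = {M, P, R, V, X}.
Co-parents of H (other parents of its children):
  parents(M) \ {H} = {B}.
  parents(P) \ {H} = {G, N}.
  parents(R) \ {H} = {M, N}.
  V's other parents are B, N, R, U.
  parents(X) \ {H} = {N, P, R}.
MB(H) = {B, D, G, M, N, P, R, U, V, X}.
Comparing with the claimed set, R is missing.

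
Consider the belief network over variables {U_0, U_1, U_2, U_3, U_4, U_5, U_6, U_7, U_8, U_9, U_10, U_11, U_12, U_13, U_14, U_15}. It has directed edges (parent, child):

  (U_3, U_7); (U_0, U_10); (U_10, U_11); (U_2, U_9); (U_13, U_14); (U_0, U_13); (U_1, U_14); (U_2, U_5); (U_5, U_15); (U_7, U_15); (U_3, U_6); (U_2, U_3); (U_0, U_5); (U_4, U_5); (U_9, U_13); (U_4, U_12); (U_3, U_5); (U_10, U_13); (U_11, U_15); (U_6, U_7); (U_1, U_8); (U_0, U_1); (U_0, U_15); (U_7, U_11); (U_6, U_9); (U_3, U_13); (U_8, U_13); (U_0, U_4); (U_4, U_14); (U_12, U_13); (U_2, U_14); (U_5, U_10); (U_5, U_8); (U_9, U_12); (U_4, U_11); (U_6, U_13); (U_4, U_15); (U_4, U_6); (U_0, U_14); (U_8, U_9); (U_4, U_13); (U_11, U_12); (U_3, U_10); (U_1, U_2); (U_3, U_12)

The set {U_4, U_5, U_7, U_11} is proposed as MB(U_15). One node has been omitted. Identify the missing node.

U_15's parents: U_0, U_4, U_5, U_7, U_11.
U_15 has no children.
With no children, U_15 has no spouses; the co-parent set is empty.
MB(U_15) = {U_0, U_4, U_5, U_7, U_11}.
Comparing with the claimed set, U_0 is missing.

U_0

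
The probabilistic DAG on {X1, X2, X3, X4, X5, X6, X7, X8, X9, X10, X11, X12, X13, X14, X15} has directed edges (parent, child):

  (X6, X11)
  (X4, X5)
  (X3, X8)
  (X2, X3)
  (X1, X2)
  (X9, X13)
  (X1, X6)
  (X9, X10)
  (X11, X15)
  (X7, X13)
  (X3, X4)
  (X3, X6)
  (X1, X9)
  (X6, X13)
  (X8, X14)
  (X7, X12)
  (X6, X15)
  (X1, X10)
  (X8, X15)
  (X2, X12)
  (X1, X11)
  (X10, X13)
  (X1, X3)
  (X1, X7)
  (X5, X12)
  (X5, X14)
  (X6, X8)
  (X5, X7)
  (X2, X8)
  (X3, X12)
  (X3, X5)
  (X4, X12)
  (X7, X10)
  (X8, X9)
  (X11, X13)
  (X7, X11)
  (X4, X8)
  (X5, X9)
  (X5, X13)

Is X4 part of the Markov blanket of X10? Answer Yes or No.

No

X10 has parents X1, X7, X9.
X10's children: X13.
Other parents of X10's children:
  X13: X5, X6, X7, X9, X11
MB(X10) = {X1, X5, X6, X7, X9, X11, X13}; X4 is not in this set.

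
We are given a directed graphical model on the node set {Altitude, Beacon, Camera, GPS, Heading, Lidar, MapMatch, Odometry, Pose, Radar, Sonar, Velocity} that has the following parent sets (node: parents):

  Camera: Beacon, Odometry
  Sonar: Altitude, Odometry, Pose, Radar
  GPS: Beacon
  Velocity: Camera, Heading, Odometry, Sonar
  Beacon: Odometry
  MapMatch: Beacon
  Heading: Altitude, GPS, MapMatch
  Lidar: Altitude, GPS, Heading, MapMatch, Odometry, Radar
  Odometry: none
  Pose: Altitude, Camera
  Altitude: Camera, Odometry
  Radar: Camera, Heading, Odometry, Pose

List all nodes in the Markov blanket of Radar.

The Markov blanket of a node is its parents, its children, and the other parents of its children.
Radar has parents Camera, Heading, Odometry, Pose.
Radar's children: Lidar, Sonar.
Co-parents of Radar (other parents of its children):
  Lidar: Altitude, GPS, Heading, MapMatch, Odometry
  Sonar: Altitude, Odometry, Pose
Taking the union gives {Altitude, Camera, GPS, Heading, Lidar, MapMatch, Odometry, Pose, Sonar}.

{Altitude, Camera, GPS, Heading, Lidar, MapMatch, Odometry, Pose, Sonar}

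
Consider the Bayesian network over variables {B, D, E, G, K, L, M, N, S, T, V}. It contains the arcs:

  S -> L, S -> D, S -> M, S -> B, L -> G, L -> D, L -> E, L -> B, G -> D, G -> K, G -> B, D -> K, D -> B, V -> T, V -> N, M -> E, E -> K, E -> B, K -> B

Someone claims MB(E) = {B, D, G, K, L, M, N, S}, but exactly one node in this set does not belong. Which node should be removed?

N

A node's Markov blanket = Pa ∪ Ch ∪ (parents of Ch other than the node itself).
E has children B, K.
Pa(E) = {L, M}.
Co-parents of E (other parents of its children):
  K: D, G
  B: D, G, K, L, S
MB(E) = {B, D, G, K, L, M, S}.
N is neither a parent, child, nor co-parent of E, so it does not belong.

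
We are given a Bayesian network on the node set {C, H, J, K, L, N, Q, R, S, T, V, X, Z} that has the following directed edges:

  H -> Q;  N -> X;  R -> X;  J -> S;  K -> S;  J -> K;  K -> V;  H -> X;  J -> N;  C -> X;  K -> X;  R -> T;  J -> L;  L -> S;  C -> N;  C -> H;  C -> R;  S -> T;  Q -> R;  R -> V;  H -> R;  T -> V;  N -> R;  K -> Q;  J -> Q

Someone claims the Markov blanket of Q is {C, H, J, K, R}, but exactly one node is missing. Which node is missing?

N

Q's parents: H, J, K.
Q has child R.
Parents of each child, excluding Q:
  R: C, H, N
MB(Q) = {C, H, J, K, N, R}.
Comparing with the claimed set, N is missing.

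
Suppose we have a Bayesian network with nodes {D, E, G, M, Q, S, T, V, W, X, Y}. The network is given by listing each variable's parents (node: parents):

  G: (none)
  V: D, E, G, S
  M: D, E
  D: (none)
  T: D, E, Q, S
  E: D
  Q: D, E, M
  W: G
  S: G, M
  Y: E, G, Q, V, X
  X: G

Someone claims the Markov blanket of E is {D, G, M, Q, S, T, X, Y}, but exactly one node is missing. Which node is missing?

V

The Markov blanket of a node is its parents, its children, and the other parents of its children.
Pa(E) = {D}.
Children of E: M, Q, T, V, Y.
Co-parents of E (other parents of its children):
  M's other parent is D.
  Q's other parents are D, M.
  T's other parents are D, Q, S.
  V's other parents are D, G, S.
  Y also has parents G, Q, V, X.
MB(E) = {D, G, M, Q, S, T, V, X, Y}.
Comparing with the claimed set, V is missing.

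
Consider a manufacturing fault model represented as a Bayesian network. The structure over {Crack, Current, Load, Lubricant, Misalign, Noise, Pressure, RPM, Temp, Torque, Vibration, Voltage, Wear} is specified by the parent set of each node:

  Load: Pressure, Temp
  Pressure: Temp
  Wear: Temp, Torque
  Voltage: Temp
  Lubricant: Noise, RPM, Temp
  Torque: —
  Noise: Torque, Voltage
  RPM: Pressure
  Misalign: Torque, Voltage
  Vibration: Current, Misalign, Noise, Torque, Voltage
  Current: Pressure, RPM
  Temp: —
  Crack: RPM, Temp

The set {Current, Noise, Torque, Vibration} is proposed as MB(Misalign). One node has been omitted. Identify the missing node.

Voltage

The Markov blanket of a node is its parents, its children, and the other parents of its children.
Misalign's parents: Torque, Voltage.
Ch(Misalign) = {Vibration}.
Other parents of Misalign's children:
  parents(Vibration) \ {Misalign} = {Current, Noise, Torque, Voltage}.
MB(Misalign) = {Current, Noise, Torque, Vibration, Voltage}.
Comparing with the claimed set, Voltage is missing.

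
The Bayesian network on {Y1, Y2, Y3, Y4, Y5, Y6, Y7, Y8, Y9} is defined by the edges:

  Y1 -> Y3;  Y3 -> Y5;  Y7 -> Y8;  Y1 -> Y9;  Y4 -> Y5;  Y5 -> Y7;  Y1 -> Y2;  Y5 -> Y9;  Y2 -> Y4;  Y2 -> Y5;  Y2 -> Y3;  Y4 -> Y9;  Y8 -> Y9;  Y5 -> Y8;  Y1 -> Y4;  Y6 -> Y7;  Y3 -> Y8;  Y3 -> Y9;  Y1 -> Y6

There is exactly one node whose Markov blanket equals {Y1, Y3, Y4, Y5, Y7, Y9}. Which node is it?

Y8

The target node must have every member of {Y1, Y3, Y4, Y5, Y7, Y9} as a parent, child, or co-parent, and no others.
Parents of Y8: Y3, Y5, Y7; children: Y9; co-parents: Y1, Y3, Y4, Y5.
These exactly cover the given set, so the node is Y8.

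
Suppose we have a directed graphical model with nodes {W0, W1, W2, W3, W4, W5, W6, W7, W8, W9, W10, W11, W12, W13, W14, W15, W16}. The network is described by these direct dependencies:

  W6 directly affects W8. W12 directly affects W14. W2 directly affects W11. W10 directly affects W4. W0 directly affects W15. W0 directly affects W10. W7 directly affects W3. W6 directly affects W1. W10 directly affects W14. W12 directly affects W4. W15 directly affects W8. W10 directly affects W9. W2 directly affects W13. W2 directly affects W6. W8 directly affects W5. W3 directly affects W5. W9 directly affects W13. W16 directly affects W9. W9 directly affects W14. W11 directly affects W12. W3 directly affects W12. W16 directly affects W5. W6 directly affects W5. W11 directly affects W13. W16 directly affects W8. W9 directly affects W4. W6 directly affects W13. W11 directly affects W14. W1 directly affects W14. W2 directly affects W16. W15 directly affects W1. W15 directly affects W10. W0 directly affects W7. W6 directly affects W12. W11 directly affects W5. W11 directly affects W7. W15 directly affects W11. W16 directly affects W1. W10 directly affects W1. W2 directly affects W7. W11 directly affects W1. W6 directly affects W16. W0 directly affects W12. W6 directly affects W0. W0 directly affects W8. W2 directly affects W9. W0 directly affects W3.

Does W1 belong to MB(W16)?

W1 is a child of W16.
So W1 ∈ MB(W16).

Yes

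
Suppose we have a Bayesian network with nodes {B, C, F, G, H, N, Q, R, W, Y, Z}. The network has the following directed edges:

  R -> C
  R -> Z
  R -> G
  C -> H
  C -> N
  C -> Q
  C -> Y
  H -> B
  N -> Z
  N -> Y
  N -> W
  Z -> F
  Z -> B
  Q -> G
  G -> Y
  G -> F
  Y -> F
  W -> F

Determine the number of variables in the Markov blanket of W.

5

W has parent N.
W's children: F.
Co-parents of W (other parents of its children):
  F: G, Y, Z
MB(W) = {F, G, N, Y, Z}, which has 5 nodes.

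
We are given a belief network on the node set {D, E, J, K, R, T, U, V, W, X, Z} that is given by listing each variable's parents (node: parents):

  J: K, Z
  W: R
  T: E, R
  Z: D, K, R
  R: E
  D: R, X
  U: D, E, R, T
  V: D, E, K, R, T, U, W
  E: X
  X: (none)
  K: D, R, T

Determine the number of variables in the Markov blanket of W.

Recall MB(v) = parents ∪ children ∪ spouses, where spouses are the other parents of v's children.
Parents of W: R.
W's children: V.
Parents of each child, excluding W:
  V's other parents are D, E, K, R, T, U.
MB(W) = {D, E, K, R, T, U, V}, which has 7 nodes.

7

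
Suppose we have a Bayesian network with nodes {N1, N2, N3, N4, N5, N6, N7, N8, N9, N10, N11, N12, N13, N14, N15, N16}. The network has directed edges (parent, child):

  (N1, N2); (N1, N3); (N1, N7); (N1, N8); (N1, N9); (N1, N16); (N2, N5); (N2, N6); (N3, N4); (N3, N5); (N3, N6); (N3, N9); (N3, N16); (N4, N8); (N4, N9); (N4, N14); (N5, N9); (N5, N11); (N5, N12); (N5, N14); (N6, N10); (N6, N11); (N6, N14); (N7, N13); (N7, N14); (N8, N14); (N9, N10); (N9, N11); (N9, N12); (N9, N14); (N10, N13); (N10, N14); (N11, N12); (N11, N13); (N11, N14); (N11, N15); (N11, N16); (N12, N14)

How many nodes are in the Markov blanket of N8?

10

Recall MB(v) = parents ∪ children ∪ spouses, where spouses are the other parents of v's children.
Pa(N8) = {N1, N4}.
Ch(N8) = {N14}.
Parents of each child, excluding N8:
  N14: N4, N5, N6, N7, N9, N10, N11, N12
MB(N8) = {N1, N4, N5, N6, N7, N9, N10, N11, N12, N14}, which has 10 nodes.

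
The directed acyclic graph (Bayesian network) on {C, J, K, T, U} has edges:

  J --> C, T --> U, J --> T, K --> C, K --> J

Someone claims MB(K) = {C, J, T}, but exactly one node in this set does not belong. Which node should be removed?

The Markov blanket of a node is its parents, its children, and the other parents of its children.
Parents of K: none.
K has children C, J.
Other parents of K's children:
  J has no other parent.
  parents(C) \ {K} = {J}.
MB(K) = {C, J}.
T is neither a parent, child, nor co-parent of K, so it does not belong.

T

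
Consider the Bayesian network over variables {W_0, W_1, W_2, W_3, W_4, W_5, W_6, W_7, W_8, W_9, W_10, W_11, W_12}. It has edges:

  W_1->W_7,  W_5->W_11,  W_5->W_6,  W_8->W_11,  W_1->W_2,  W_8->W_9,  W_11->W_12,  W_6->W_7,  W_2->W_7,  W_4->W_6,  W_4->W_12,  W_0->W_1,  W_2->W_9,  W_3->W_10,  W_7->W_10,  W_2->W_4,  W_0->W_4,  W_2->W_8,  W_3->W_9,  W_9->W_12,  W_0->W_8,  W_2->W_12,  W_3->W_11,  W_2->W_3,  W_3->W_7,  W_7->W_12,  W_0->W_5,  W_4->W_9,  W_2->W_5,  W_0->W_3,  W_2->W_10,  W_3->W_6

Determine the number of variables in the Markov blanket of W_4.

Parents of W_4: W_0, W_2.
W_4's children: W_6, W_9, W_12.
Parents of each child, excluding W_4:
  W_6: W_3, W_5
  W_9: W_2, W_3, W_8
  W_12: W_2, W_7, W_9, W_11
MB(W_4) = {W_0, W_2, W_3, W_5, W_6, W_7, W_8, W_9, W_11, W_12}, which has 10 nodes.

10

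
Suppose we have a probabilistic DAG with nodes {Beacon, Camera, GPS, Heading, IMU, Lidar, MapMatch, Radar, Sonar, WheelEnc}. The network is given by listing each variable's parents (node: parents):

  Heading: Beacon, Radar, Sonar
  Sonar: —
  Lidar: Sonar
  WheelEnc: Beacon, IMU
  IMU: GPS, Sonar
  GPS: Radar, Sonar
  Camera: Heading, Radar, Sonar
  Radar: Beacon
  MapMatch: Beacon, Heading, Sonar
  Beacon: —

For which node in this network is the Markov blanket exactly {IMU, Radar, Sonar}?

The target node must have every member of {IMU, Radar, Sonar} as a parent, child, or co-parent, and no others.
Parents of GPS: Radar, Sonar; children: IMU; co-parents: Sonar.
These exactly cover the given set, so the node is GPS.

GPS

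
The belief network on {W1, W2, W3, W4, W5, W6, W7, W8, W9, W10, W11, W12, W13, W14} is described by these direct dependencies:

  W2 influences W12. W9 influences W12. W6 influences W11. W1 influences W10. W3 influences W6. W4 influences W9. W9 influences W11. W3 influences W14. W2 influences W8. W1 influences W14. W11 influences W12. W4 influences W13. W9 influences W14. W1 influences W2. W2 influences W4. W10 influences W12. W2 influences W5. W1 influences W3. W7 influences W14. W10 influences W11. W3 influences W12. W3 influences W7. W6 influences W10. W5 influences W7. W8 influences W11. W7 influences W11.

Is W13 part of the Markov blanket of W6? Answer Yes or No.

W6's parents: W3.
Children of W6: W10, W11.
Other parents of W6's children:
  W10 also has parent W1.
  parents(W11) \ {W6} = {W7, W8, W9, W10}.
MB(W6) = {W1, W3, W7, W8, W9, W10, W11}; W13 is not in this set.

No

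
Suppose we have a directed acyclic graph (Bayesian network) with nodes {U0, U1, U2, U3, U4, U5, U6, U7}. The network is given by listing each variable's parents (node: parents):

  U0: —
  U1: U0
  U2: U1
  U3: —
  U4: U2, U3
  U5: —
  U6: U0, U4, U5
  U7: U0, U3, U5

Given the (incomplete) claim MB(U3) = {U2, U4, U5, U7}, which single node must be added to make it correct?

Recall MB(v) = parents ∪ children ∪ spouses, where spouses are the other parents of v's children.
U3's children: U4, U7.
Parents of U3: none.
Other parents of U3's children:
  U4: U2
  U7: U0, U5
MB(U3) = {U0, U2, U4, U5, U7}.
Comparing with the claimed set, U0 is missing.

U0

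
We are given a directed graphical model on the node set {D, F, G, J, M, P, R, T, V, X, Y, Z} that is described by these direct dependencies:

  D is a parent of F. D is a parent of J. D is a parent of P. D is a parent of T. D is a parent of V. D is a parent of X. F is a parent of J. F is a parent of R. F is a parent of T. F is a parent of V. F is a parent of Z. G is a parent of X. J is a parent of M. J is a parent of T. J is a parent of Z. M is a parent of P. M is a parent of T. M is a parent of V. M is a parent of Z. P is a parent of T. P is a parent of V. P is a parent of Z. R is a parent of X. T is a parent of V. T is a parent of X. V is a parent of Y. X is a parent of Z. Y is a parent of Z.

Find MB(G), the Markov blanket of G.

{D, R, T, X}

G's children: X.
Pa(G) = {}.
Parents of each child, excluding G:
  parents(X) \ {G} = {D, R, T}.
Taking the union gives {D, R, T, X}.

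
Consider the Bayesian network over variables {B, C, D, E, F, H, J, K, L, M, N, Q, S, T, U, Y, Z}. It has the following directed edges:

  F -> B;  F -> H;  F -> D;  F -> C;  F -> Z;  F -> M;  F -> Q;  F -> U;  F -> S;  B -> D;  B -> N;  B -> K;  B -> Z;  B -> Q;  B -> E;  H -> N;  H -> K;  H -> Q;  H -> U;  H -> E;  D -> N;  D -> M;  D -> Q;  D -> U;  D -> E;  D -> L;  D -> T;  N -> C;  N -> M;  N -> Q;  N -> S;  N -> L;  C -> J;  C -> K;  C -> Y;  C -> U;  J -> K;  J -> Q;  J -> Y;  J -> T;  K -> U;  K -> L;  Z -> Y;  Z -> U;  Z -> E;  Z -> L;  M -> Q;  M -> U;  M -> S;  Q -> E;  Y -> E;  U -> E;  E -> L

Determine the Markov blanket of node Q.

{B, D, E, F, H, J, M, N, U, Y, Z}

Recall MB(v) = parents ∪ children ∪ spouses, where spouses are the other parents of v's children.
Ch(Q) = {E}.
Q's parents: B, D, F, H, J, M, N.
Co-parents of Q (other parents of its children):
  E: B, D, H, U, Y, Z
Union: {B, D, F, H, J, M, N} ∪ {E} ∪ {B, D, H, U, Y, Z} = {B, D, E, F, H, J, M, N, U, Y, Z}.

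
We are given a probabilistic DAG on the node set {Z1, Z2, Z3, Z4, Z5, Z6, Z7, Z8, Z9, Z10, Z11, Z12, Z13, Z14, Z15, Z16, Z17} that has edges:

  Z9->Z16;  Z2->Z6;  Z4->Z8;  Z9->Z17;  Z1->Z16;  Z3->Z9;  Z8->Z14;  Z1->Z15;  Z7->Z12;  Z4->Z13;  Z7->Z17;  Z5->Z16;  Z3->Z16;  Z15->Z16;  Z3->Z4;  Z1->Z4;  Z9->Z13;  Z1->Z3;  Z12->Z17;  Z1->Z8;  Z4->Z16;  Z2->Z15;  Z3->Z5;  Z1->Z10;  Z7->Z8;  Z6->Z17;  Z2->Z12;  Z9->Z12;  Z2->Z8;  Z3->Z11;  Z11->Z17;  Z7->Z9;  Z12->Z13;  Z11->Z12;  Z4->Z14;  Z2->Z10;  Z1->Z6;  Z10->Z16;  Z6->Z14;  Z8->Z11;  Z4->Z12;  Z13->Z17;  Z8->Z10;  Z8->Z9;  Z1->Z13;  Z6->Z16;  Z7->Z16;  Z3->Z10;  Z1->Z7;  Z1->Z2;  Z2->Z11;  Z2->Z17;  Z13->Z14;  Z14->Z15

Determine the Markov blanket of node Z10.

{Z1, Z2, Z3, Z4, Z5, Z6, Z7, Z8, Z9, Z15, Z16}

Z10 has parents Z1, Z2, Z3, Z8.
Z10 has child Z16.
Other parents of Z10's children:
  Z16's other parents are Z1, Z3, Z4, Z5, Z6, Z7, Z9, Z15.
MB(Z10) = {Z1, Z2, Z3, Z4, Z5, Z6, Z7, Z8, Z9, Z15, Z16}.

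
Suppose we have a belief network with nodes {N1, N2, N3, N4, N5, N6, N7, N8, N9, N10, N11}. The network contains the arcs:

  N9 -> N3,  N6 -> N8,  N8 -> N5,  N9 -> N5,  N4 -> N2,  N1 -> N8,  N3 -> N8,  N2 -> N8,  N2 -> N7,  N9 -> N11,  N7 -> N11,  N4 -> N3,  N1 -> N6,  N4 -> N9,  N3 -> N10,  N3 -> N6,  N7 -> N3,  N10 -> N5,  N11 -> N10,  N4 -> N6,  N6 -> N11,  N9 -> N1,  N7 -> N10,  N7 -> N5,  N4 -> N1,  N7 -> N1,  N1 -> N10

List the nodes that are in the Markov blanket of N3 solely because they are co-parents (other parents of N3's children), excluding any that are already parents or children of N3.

Children of N3: N6, N8, N10.
  N6: N1, N4
  N10: N1, N7, N11
  N8: N1, N2, N6
Excluding nodes already adjacent to N3 (N4, N6, N7, N8, N9, N10), the co-parent-only contribution is {N1, N2, N11}.

{N1, N2, N11}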